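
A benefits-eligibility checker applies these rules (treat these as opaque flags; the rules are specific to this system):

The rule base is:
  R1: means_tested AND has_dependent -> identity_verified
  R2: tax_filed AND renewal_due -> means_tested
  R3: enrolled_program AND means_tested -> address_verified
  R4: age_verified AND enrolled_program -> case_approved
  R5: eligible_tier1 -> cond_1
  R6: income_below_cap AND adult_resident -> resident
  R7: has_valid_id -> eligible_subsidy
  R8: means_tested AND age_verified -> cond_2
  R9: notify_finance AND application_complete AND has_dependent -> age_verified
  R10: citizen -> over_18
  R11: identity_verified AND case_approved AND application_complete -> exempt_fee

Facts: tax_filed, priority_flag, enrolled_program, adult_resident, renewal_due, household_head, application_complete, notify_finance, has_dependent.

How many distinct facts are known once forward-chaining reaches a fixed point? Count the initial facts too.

Round 1 fires R2, R9, giving means_tested, age_verified.
Round 2 fires R1, R3, R4, R8, giving identity_verified, address_verified, case_approved, cond_2.
Round 3 fires R11, giving exempt_fee.
Closure: {address_verified, adult_resident, age_verified, application_complete, case_approved, cond_2, enrolled_program, exempt_fee, has_dependent, household_head, identity_verified, means_tested, notify_finance, priority_flag, renewal_due, tax_filed} — 16 facts.

16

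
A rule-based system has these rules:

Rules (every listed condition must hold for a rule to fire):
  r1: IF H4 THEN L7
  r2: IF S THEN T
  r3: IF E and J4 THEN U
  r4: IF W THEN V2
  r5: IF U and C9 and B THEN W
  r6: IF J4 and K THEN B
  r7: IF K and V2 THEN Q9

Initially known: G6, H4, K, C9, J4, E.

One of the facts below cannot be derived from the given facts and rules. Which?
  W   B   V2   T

T

[1] r1 [IF H4 THEN L7]; r3 [IF E and J4 THEN U]; r6 [IF J4 and K THEN B]. ⇒ new: L7, U, B.
[2] r5 [IF U and C9 and B THEN W]. ⇒ new: W.
[3] r4 [IF W THEN V2]. ⇒ new: V2.
[4] r7 [IF K and V2 THEN Q9]. ⇒ new: Q9.
Derived: B (round 1), V2 (round 3), W (round 2). T never appears in any round.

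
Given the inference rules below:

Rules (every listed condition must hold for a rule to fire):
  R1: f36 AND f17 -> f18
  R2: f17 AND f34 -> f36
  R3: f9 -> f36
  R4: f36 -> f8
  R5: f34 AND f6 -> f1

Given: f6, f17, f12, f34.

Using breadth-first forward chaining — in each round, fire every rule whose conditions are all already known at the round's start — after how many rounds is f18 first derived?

[1] R2 [f17 AND f34 -> f36]; R5 [f34 AND f6 -> f1]. ⇒ new: f36, f1.
[2] R1 [f36 AND f17 -> f18]; R4 [f36 -> f8]. ⇒ new: f18, f8.
f18 first appears in round 2.

2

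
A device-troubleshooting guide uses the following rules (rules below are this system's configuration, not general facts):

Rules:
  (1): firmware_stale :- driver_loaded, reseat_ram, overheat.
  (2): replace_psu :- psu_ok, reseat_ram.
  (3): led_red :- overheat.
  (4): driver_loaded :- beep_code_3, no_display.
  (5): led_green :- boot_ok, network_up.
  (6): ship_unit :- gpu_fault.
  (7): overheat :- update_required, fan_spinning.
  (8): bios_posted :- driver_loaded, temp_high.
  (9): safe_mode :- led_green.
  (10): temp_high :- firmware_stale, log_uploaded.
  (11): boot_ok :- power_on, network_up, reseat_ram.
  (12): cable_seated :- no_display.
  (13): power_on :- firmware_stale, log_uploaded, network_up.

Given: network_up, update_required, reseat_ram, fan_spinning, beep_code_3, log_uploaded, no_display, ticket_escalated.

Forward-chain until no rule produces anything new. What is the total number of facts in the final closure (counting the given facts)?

19

[1] (4) [driver_loaded :- beep_code_3, no_display.]; (7) [overheat :- update_required, fan_spinning.]; (12) [cable_seated :- no_display.]. ⇒ new: driver_loaded, overheat, cable_seated.
[2] (1) [firmware_stale :- driver_loaded, reseat_ram, overheat.]; (3) [led_red :- overheat.]. ⇒ new: firmware_stale, led_red.
[3] (10) [temp_high :- firmware_stale, log_uploaded.]; (13) [power_on :- firmware_stale, log_uploaded, network_up.]. ⇒ new: temp_high, power_on.
[4] (8) [bios_posted :- driver_loaded, temp_high.]; (11) [boot_ok :- power_on, network_up, reseat_ram.]. ⇒ new: bios_posted, boot_ok.
[5] (5) [led_green :- boot_ok, network_up.]. ⇒ new: led_green.
[6] (9) [safe_mode :- led_green.]. ⇒ new: safe_mode.
Closure: {beep_code_3, bios_posted, boot_ok, cable_seated, driver_loaded, fan_spinning, firmware_stale, led_green, led_red, log_uploaded, network_up, no_display, overheat, power_on, reseat_ram, safe_mode, temp_high, ticket_escalated, update_required} — 19 facts.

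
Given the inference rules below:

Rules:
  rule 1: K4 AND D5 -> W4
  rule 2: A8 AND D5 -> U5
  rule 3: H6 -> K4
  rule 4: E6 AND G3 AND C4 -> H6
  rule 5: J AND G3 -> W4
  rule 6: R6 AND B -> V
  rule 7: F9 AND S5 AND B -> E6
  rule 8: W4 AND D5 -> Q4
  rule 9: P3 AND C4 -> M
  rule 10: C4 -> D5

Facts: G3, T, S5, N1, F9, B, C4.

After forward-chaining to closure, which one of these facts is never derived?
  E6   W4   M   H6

Round 1 — rule 7, rule 10, derive E6, D5.
Round 2 — rule 4, derive H6.
Round 3 — rule 3, derive K4.
Round 4 — rule 1, derive W4.
Round 5 — rule 8, derive Q4.
Derived: H6 (round 2), W4 (round 4), E6 (round 1). M never appears in any round.

M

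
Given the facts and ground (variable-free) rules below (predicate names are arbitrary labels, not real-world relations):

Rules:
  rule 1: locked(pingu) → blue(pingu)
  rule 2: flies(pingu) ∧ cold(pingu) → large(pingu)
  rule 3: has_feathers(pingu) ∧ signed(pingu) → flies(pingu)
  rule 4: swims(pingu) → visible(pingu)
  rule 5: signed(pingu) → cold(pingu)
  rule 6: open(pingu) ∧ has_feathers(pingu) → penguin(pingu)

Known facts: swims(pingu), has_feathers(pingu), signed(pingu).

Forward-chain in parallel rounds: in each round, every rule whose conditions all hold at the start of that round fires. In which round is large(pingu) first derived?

Round 1 fires rule 3, rule 4, rule 5, giving flies(pingu), visible(pingu), cold(pingu).
Round 2 fires rule 2, giving large(pingu).
large(pingu) first appears in round 2.

2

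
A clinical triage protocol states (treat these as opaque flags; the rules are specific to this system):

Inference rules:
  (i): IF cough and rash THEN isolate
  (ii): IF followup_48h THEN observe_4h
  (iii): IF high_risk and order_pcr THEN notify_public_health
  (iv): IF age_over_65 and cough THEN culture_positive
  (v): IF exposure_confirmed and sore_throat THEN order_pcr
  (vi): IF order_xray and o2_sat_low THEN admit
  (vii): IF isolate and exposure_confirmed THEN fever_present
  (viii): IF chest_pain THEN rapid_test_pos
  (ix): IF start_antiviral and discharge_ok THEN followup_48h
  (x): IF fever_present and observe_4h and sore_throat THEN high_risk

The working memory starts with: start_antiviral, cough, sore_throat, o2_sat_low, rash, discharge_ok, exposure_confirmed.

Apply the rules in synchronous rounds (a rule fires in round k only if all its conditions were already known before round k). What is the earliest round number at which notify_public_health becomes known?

Round 1: (i) [IF cough and rash THEN isolate]; (v) [IF exposure_confirmed and sore_throat THEN order_pcr]; (ix) [IF start_antiviral and discharge_ok THEN followup_48h]. Adds isolate, order_pcr, followup_48h.
Round 2: (ii) [IF followup_48h THEN observe_4h]; (vii) [IF isolate and exposure_confirmed THEN fever_present]. Adds observe_4h, fever_present.
Round 3: (x) [IF fever_present and observe_4h and sore_throat THEN high_risk]. Adds high_risk.
Round 4: (iii) [IF high_risk and order_pcr THEN notify_public_health]. Adds notify_public_health.
notify_public_health first appears in round 4.

4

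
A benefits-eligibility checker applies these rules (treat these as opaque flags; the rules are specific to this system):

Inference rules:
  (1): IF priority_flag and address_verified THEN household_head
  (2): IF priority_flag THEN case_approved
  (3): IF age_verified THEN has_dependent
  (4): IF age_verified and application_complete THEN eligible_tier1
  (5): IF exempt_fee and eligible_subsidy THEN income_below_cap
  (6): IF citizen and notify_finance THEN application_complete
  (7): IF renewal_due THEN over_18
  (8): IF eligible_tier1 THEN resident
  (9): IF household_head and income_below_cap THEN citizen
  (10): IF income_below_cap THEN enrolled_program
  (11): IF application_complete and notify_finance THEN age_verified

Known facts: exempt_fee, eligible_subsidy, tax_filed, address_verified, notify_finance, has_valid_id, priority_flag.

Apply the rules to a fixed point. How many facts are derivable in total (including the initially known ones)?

Round 1: (1) [IF priority_flag and address_verified THEN household_head]; (2) [IF priority_flag THEN case_approved]; (5) [IF exempt_fee and eligible_subsidy THEN income_below_cap]. New: household_head, case_approved, income_below_cap.
Round 2: (9) [IF household_head and income_below_cap THEN citizen]; (10) [IF income_below_cap THEN enrolled_program]. New: citizen, enrolled_program.
Round 3: (6) [IF citizen and notify_finance THEN application_complete]. New: application_complete.
Round 4: (11) [IF application_complete and notify_finance THEN age_verified]. New: age_verified.
Round 5: (3) [IF age_verified THEN has_dependent]; (4) [IF age_verified and application_complete THEN eligible_tier1]. New: has_dependent, eligible_tier1.
Round 6: (8) [IF eligible_tier1 THEN resident]. New: resident.
Closure: {address_verified, age_verified, application_complete, case_approved, citizen, eligible_subsidy, eligible_tier1, enrolled_program, exempt_fee, has_dependent, has_valid_id, household_head, income_below_cap, notify_finance, priority_flag, resident, tax_filed} — 17 facts.

17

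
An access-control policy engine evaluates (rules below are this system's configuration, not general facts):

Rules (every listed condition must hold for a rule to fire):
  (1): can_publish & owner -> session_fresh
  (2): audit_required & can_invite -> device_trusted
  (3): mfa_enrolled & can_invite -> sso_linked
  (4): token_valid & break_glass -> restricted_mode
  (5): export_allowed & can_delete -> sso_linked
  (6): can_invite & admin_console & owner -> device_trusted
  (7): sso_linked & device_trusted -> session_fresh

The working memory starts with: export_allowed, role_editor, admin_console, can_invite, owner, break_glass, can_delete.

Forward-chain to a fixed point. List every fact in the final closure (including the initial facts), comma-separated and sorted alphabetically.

admin_console, break_glass, can_delete, can_invite, device_trusted, export_allowed, owner, role_editor, session_fresh, sso_linked

Round 1 fires (5), (6), giving sso_linked, device_trusted.
Round 2 fires (7), giving session_fresh.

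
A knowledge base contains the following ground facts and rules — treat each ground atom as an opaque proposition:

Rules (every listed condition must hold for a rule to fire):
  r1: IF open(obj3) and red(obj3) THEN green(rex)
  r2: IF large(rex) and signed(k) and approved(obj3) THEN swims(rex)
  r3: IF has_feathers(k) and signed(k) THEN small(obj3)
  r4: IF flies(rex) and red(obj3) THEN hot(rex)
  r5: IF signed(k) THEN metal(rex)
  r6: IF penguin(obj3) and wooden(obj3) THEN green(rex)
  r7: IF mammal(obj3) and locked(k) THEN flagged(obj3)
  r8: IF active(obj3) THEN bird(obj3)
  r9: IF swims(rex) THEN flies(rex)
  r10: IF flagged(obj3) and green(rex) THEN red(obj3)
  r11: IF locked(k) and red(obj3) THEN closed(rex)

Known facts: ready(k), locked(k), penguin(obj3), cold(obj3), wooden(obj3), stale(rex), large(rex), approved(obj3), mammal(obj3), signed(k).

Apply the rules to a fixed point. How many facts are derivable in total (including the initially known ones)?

[1] r2 [IF large(rex) and signed(k) and approved(obj3) THEN swims(rex)]; r5 [IF signed(k) THEN metal(rex)]; r6 [IF penguin(obj3) and wooden(obj3) THEN green(rex)]; r7 [IF mammal(obj3) and locked(k) THEN flagged(obj3)]. ⇒ new: swims(rex), metal(rex), green(rex), flagged(obj3).
[2] r9 [IF swims(rex) THEN flies(rex)]; r10 [IF flagged(obj3) and green(rex) THEN red(obj3)]. ⇒ new: flies(rex), red(obj3).
[3] r4 [IF flies(rex) and red(obj3) THEN hot(rex)]; r11 [IF locked(k) and red(obj3) THEN closed(rex)]. ⇒ new: hot(rex), closed(rex).
Closure: {approved(obj3), closed(rex), cold(obj3), flagged(obj3), flies(rex), green(rex), hot(rex), large(rex), locked(k), mammal(obj3), metal(rex), penguin(obj3), ready(k), red(obj3), signed(k), stale(rex), swims(rex), wooden(obj3)} — 18 facts.

18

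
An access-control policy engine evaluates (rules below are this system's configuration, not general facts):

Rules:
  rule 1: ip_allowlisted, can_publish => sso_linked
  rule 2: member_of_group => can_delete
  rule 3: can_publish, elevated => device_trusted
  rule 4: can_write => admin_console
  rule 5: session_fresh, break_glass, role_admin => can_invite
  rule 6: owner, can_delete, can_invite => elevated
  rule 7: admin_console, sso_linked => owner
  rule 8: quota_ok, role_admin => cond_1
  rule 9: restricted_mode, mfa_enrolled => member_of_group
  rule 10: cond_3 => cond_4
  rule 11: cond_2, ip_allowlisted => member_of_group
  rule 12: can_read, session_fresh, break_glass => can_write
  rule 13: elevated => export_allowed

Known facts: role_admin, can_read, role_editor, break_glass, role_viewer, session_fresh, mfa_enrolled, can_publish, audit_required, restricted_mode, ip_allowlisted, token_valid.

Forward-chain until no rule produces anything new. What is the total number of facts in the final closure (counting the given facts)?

Round 1 — rule 1, rule 5, rule 9, rule 12, derive sso_linked, can_invite, member_of_group, can_write.
Round 2 — rule 2, rule 4, derive can_delete, admin_console.
Round 3 — rule 7, derive owner.
Round 4 — rule 6, derive elevated.
Round 5 — rule 3, rule 13, derive device_trusted, export_allowed.
Closure: {admin_console, audit_required, break_glass, can_delete, can_invite, can_publish, can_read, can_write, device_trusted, elevated, export_allowed, ip_allowlisted, member_of_group, mfa_enrolled, owner, restricted_mode, role_admin, role_editor, role_viewer, session_fresh, sso_linked, token_valid} — 22 facts.

22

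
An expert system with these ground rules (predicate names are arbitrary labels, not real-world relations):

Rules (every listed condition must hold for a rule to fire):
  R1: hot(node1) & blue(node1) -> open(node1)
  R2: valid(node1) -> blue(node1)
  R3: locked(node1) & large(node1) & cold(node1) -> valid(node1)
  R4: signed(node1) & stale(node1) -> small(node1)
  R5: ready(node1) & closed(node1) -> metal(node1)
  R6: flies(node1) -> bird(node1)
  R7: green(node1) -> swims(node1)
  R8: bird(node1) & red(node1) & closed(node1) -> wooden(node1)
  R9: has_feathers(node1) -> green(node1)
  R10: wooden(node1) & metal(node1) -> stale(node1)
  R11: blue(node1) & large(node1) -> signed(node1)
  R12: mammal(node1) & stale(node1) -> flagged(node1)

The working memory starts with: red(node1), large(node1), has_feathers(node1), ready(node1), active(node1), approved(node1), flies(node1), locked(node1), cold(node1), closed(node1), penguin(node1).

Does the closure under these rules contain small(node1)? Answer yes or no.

Round 1: R3 [locked(node1) & large(node1) & cold(node1) -> valid(node1)]; R5 [ready(node1) & closed(node1) -> metal(node1)]; R6 [flies(node1) -> bird(node1)]; R9 [has_feathers(node1) -> green(node1)]. Adds valid(node1), metal(node1), bird(node1), green(node1).
Round 2: R2 [valid(node1) -> blue(node1)]; R7 [green(node1) -> swims(node1)]; R8 [bird(node1) & red(node1) & closed(node1) -> wooden(node1)]. Adds blue(node1), swims(node1), wooden(node1).
Round 3: R10 [wooden(node1) & metal(node1) -> stale(node1)]; R11 [blue(node1) & large(node1) -> signed(node1)]. Adds stale(node1), signed(node1).
Round 4: R4 [signed(node1) & stale(node1) -> small(node1)]. Adds small(node1).
small(node1) appears in round 4, so it is derivable.

yes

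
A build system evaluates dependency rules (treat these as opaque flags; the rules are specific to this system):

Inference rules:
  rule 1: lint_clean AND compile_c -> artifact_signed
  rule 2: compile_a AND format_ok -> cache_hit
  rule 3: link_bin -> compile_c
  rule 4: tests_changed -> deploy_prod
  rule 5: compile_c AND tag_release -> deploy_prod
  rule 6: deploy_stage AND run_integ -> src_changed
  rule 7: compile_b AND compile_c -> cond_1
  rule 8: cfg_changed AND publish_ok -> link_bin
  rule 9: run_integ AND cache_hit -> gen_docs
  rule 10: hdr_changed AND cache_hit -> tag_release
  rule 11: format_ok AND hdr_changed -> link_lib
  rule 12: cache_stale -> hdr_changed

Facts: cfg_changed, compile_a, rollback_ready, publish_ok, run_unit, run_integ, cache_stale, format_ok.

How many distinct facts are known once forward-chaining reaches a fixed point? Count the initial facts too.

16

[1] rule 2 [compile_a AND format_ok -> cache_hit]; rule 8 [cfg_changed AND publish_ok -> link_bin]; rule 12 [cache_stale -> hdr_changed]. ⇒ new: cache_hit, link_bin, hdr_changed.
[2] rule 3 [link_bin -> compile_c]; rule 9 [run_integ AND cache_hit -> gen_docs]; rule 10 [hdr_changed AND cache_hit -> tag_release]; rule 11 [format_ok AND hdr_changed -> link_lib]. ⇒ new: compile_c, gen_docs, tag_release, link_lib.
[3] rule 5 [compile_c AND tag_release -> deploy_prod]. ⇒ new: deploy_prod.
Closure: {cache_hit, cache_stale, cfg_changed, compile_a, compile_c, deploy_prod, format_ok, gen_docs, hdr_changed, link_bin, link_lib, publish_ok, rollback_ready, run_integ, run_unit, tag_release} — 16 facts.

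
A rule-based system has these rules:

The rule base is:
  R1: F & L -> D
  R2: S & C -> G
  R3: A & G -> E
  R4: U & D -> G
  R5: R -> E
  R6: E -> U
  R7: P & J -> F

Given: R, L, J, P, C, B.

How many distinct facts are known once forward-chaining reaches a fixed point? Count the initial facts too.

Round 1: R5 [R -> E]; R7 [P & J -> F]. New: E, F.
Round 2: R1 [F & L -> D]; R6 [E -> U]. New: D, U.
Round 3: R4 [U & D -> G]. New: G.
Closure: {B, C, D, E, F, G, J, L, P, R, U} — 11 facts.

11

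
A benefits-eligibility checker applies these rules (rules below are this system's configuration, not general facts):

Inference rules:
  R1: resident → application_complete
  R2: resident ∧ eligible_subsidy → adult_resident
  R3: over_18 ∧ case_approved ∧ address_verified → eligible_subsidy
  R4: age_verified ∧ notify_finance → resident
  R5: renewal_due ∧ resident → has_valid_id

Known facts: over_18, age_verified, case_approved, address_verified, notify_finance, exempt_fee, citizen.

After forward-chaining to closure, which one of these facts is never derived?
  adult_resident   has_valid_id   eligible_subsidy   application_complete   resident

has_valid_id

[1] R3 [over_18 ∧ case_approved ∧ address_verified → eligible_subsidy]; R4 [age_verified ∧ notify_finance → resident]. ⇒ new: eligible_subsidy, resident.
[2] R1 [resident → application_complete]; R2 [resident ∧ eligible_subsidy → adult_resident]. ⇒ new: application_complete, adult_resident.
Derived: resident (round 1), adult_resident (round 2), application_complete (round 2), eligible_subsidy (round 1). has_valid_id never appears in any round.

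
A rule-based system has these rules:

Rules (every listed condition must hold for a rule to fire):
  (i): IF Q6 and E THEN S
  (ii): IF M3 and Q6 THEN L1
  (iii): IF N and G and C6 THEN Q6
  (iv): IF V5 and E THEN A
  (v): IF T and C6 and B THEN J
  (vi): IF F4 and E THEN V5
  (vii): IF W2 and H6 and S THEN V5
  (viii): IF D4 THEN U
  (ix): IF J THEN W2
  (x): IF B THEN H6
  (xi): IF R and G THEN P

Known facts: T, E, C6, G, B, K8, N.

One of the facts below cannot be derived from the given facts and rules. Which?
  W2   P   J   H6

Round 1: (iii) [IF N and G and C6 THEN Q6]; (v) [IF T and C6 and B THEN J]; (x) [IF B THEN H6]. New: Q6, J, H6.
Round 2: (i) [IF Q6 and E THEN S]; (ix) [IF J THEN W2]. New: S, W2.
Round 3: (vii) [IF W2 and H6 and S THEN V5]. New: V5.
Round 4: (iv) [IF V5 and E THEN A]. New: A.
Derived: J (round 1), W2 (round 2), H6 (round 1). P never appears in any round.

P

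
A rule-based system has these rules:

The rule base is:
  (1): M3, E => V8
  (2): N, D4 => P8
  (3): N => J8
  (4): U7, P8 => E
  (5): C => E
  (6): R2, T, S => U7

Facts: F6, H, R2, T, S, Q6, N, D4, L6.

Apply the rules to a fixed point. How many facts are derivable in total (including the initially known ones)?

Round 1 — (2), (3), (6), derive P8, J8, U7.
Round 2 — (4), derive E.
Closure: {D4, E, F6, H, J8, L6, N, P8, Q6, R2, S, T, U7} — 13 facts.

13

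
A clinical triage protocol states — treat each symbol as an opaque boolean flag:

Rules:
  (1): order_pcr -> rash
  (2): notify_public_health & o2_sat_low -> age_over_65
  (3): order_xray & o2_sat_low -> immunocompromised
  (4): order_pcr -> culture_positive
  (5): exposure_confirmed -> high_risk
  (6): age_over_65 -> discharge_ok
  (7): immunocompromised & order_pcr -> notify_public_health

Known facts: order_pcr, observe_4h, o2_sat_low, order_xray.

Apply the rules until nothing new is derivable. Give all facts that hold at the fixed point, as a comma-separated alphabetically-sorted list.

Round 1: (1) [order_pcr -> rash]; (3) [order_xray & o2_sat_low -> immunocompromised]; (4) [order_pcr -> culture_positive]. New: rash, immunocompromised, culture_positive.
Round 2: (7) [immunocompromised & order_pcr -> notify_public_health]. New: notify_public_health.
Round 3: (2) [notify_public_health & o2_sat_low -> age_over_65]. New: age_over_65.
Round 4: (6) [age_over_65 -> discharge_ok]. New: discharge_ok.

age_over_65, culture_positive, discharge_ok, immunocompromised, notify_public_health, o2_sat_low, observe_4h, order_pcr, order_xray, rash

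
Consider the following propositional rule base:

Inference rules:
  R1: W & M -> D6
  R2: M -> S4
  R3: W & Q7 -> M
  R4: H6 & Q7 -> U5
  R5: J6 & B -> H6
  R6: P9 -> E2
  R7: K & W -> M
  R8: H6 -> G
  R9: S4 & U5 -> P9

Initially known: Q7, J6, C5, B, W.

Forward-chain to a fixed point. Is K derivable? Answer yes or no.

no

Round 1 — R3, R5, derive M, H6.
Round 2 — R1, R2, R4, R8, derive D6, S4, U5, G.
Round 3 — R9, derive P9.
Round 4 — R6, derive E2.
Fixed point reached. No rule has K as a consequent, and it is not given.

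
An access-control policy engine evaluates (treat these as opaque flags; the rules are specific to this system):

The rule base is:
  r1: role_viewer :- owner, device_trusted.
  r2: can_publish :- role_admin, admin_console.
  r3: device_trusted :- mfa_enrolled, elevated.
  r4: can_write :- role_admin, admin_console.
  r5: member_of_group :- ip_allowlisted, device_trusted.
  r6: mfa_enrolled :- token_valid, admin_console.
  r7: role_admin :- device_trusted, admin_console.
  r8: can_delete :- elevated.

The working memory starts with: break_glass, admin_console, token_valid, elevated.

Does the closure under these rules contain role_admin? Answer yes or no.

yes

Round 1 — r6, r8, derive mfa_enrolled, can_delete.
Round 2 — r3, derive device_trusted.
Round 3 — r7, derive role_admin.
Round 4 — r2, r4, derive can_publish, can_write.
role_admin appears in round 3, so it is derivable.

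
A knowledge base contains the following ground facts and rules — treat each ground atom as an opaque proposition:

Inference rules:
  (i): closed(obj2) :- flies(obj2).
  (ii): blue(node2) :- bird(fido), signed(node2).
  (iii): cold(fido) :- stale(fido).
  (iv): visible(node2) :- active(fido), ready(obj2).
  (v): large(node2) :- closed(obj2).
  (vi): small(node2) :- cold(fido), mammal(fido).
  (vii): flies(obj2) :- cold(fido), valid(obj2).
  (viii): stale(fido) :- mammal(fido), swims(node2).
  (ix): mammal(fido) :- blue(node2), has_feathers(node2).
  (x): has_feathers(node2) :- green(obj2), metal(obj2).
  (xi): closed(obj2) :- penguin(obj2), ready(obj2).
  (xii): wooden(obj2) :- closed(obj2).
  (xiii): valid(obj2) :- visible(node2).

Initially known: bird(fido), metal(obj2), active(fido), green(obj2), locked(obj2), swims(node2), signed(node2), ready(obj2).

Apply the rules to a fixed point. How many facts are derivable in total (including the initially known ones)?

Round 1 — (ii), (iv), (x), derive blue(node2), visible(node2), has_feathers(node2).
Round 2 — (ix), (xiii), derive mammal(fido), valid(obj2).
Round 3 — (viii), derive stale(fido).
Round 4 — (iii), derive cold(fido).
Round 5 — (vi), (vii), derive small(node2), flies(obj2).
Round 6 — (i), derive closed(obj2).
Round 7 — (v), (xii), derive large(node2), wooden(obj2).
Closure: {active(fido), bird(fido), blue(node2), closed(obj2), cold(fido), flies(obj2), green(obj2), has_feathers(node2), large(node2), locked(obj2), mammal(fido), metal(obj2), ready(obj2), signed(node2), small(node2), stale(fido), swims(node2), valid(obj2), visible(node2), wooden(obj2)} — 20 facts.

20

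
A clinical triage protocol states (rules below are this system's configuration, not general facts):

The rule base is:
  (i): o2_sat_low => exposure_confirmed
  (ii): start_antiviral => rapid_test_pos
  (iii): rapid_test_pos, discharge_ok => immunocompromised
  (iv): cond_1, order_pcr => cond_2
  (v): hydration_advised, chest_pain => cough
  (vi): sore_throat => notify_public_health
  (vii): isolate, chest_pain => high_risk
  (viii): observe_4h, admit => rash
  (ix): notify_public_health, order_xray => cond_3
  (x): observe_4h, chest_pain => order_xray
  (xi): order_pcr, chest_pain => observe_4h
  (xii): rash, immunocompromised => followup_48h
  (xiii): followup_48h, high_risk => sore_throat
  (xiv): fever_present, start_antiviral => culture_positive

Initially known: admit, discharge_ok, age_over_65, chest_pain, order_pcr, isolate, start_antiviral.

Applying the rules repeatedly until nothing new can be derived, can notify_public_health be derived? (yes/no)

Round 1 — (ii), (vii), (xi), derive rapid_test_pos, high_risk, observe_4h.
Round 2 — (iii), (viii), (x), derive immunocompromised, rash, order_xray.
Round 3 — (xii), derive followup_48h.
Round 4 — (xiii), derive sore_throat.
Round 5 — (vi), derive notify_public_health.
Round 6 — (ix), derive cond_3.
notify_public_health appears in round 5, so it is derivable.

yes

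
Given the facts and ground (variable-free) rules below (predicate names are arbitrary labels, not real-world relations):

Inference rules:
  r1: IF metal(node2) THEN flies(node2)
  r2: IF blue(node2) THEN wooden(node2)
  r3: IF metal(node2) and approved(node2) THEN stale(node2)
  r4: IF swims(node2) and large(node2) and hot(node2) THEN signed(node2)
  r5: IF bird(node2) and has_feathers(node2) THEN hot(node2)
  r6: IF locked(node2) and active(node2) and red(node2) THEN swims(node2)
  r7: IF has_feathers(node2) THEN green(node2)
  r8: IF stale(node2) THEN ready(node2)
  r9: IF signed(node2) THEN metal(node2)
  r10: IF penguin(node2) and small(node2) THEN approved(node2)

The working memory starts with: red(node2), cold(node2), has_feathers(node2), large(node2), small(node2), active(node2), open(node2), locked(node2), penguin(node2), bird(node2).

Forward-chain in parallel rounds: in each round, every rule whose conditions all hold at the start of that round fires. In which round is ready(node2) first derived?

5

Round 1 fires r5, r6, r7, r10, giving hot(node2), swims(node2), green(node2), approved(node2).
Round 2 fires r4, giving signed(node2).
Round 3 fires r9, giving metal(node2).
Round 4 fires r1, r3, giving flies(node2), stale(node2).
Round 5 fires r8, giving ready(node2).
ready(node2) first appears in round 5.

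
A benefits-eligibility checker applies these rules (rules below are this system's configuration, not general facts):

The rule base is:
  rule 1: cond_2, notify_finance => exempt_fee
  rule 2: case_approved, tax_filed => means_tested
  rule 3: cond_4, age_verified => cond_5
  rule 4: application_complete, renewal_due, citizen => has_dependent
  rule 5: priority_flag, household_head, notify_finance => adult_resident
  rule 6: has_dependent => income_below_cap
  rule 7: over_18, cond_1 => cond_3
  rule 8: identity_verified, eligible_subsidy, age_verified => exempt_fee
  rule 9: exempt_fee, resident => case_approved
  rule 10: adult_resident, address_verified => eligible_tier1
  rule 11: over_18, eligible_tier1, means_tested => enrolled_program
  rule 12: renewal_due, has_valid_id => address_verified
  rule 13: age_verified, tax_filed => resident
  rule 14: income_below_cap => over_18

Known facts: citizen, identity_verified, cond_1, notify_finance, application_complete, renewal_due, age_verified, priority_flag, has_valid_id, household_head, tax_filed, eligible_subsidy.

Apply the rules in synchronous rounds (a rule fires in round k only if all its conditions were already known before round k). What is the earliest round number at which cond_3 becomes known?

4

Round 1 fires rule 4, rule 5, rule 8, rule 12, rule 13, giving has_dependent, adult_resident, exempt_fee, address_verified, resident.
Round 2 fires rule 6, rule 9, rule 10, giving income_below_cap, case_approved, eligible_tier1.
Round 3 fires rule 2, rule 14, giving means_tested, over_18.
Round 4 fires rule 7, rule 11, giving cond_3, enrolled_program.
cond_3 first appears in round 4.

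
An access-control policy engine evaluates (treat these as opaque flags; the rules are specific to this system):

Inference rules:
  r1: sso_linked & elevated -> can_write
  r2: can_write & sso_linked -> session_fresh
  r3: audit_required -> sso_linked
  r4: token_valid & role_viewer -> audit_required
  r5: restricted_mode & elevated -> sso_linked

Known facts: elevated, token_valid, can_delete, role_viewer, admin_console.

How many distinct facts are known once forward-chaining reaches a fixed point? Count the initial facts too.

Round 1: r4 [token_valid & role_viewer -> audit_required]. Adds audit_required.
Round 2: r3 [audit_required -> sso_linked]. Adds sso_linked.
Round 3: r1 [sso_linked & elevated -> can_write]. Adds can_write.
Round 4: r2 [can_write & sso_linked -> session_fresh]. Adds session_fresh.
Closure: {admin_console, audit_required, can_delete, can_write, elevated, role_viewer, session_fresh, sso_linked, token_valid} — 9 facts.

9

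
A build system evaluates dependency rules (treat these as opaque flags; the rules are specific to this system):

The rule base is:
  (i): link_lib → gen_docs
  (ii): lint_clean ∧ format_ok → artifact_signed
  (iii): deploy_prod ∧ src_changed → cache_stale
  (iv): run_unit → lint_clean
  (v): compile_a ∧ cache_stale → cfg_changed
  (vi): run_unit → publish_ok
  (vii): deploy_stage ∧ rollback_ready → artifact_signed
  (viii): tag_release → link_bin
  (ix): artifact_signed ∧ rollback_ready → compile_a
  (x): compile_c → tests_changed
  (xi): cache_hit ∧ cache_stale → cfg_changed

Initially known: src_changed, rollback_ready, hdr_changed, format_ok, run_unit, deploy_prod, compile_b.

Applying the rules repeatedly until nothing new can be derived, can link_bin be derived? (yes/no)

Round 1 fires (iii), (iv), (vi), giving cache_stale, lint_clean, publish_ok.
Round 2 fires (ii), giving artifact_signed.
Round 3 fires (ix), giving compile_a.
Round 4 fires (v), giving cfg_changed.
Fixed point reached. link_bin is concluded only by (viii); (viii) needs tag_release (never derived).

no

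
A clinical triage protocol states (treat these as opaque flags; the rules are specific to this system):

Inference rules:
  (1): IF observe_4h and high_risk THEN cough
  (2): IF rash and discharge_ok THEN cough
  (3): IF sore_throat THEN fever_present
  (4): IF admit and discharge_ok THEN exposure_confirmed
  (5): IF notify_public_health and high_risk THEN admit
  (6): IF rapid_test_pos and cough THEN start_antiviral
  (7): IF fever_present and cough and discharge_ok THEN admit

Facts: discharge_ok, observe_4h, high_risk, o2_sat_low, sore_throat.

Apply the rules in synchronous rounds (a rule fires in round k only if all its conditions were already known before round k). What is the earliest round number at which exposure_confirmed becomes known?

Round 1 — (1), (3), derive cough, fever_present.
Round 2 — (7), derive admit.
Round 3 — (4), derive exposure_confirmed.
exposure_confirmed first appears in round 3.

3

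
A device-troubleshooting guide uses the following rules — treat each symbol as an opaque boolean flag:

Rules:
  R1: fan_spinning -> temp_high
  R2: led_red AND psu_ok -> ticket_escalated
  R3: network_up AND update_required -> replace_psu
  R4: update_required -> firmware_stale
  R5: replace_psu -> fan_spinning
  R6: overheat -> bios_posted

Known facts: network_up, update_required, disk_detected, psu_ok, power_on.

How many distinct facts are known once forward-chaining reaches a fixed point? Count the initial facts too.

9

Round 1 — R3, R4, derive replace_psu, firmware_stale.
Round 2 — R5, derive fan_spinning.
Round 3 — R1, derive temp_high.
Closure: {disk_detected, fan_spinning, firmware_stale, network_up, power_on, psu_ok, replace_psu, temp_high, update_required} — 9 facts.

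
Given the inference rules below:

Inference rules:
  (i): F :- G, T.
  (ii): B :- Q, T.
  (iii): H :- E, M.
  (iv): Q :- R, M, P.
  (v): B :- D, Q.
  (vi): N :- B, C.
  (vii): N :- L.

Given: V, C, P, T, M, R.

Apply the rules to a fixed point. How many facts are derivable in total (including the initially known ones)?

Round 1 fires (iv), giving Q.
Round 2 fires (ii), giving B.
Round 3 fires (vi), giving N.
Closure: {B, C, M, N, P, Q, R, T, V} — 9 facts.

9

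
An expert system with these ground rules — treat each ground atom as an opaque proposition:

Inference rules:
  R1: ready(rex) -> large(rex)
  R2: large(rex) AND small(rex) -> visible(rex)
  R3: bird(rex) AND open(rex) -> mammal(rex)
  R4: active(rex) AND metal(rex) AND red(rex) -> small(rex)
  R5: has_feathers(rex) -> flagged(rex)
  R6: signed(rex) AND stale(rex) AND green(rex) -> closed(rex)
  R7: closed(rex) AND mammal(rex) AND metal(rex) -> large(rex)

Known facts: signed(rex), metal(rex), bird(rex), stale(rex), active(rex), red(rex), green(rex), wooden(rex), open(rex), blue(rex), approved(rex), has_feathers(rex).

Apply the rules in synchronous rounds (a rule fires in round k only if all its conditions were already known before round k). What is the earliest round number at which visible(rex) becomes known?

Round 1: R3 [bird(rex) AND open(rex) -> mammal(rex)]; R4 [active(rex) AND metal(rex) AND red(rex) -> small(rex)]; R5 [has_feathers(rex) -> flagged(rex)]; R6 [signed(rex) AND stale(rex) AND green(rex) -> closed(rex)]. Adds mammal(rex), small(rex), flagged(rex), closed(rex).
Round 2: R7 [closed(rex) AND mammal(rex) AND metal(rex) -> large(rex)]. Adds large(rex).
Round 3: R2 [large(rex) AND small(rex) -> visible(rex)]. Adds visible(rex).
visible(rex) first appears in round 3.

3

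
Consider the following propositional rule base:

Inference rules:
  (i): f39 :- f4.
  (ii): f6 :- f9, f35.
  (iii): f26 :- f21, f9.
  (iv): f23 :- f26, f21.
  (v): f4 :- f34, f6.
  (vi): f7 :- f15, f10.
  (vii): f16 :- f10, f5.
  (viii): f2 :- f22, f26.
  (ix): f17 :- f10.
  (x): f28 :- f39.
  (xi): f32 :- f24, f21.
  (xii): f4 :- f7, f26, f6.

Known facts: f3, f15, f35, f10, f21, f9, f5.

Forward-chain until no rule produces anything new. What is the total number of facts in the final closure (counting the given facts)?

Round 1 fires (ii), (iii), (vi), (vii), (ix), giving f6, f26, f7, f16, f17.
Round 2 fires (iv), (xii), giving f23, f4.
Round 3 fires (i), giving f39.
Round 4 fires (x), giving f28.
Closure: {f10, f15, f16, f17, f21, f23, f26, f28, f3, f35, f39, f4, f5, f6, f7, f9} — 16 facts.

16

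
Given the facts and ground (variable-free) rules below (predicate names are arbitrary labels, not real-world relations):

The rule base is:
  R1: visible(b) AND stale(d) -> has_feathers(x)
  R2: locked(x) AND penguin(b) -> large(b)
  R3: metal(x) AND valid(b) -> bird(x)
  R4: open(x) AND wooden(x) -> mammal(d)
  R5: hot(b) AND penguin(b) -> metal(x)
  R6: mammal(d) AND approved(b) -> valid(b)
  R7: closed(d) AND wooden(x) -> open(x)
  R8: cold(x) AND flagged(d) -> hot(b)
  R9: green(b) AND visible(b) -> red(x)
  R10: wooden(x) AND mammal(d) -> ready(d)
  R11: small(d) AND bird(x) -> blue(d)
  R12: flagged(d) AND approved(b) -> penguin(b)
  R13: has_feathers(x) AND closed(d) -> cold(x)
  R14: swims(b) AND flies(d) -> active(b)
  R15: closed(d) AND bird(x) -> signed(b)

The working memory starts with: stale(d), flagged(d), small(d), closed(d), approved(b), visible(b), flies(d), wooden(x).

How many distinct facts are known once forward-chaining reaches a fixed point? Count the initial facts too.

[1] R1 [visible(b) AND stale(d) -> has_feathers(x)]; R7 [closed(d) AND wooden(x) -> open(x)]; R12 [flagged(d) AND approved(b) -> penguin(b)]. ⇒ new: has_feathers(x), open(x), penguin(b).
[2] R4 [open(x) AND wooden(x) -> mammal(d)]; R13 [has_feathers(x) AND closed(d) -> cold(x)]. ⇒ new: mammal(d), cold(x).
[3] R6 [mammal(d) AND approved(b) -> valid(b)]; R8 [cold(x) AND flagged(d) -> hot(b)]; R10 [wooden(x) AND mammal(d) -> ready(d)]. ⇒ new: valid(b), hot(b), ready(d).
[4] R5 [hot(b) AND penguin(b) -> metal(x)]. ⇒ new: metal(x).
[5] R3 [metal(x) AND valid(b) -> bird(x)]. ⇒ new: bird(x).
[6] R11 [small(d) AND bird(x) -> blue(d)]; R15 [closed(d) AND bird(x) -> signed(b)]. ⇒ new: blue(d), signed(b).
Closure: {approved(b), bird(x), blue(d), closed(d), cold(x), flagged(d), flies(d), has_feathers(x), hot(b), mammal(d), metal(x), open(x), penguin(b), ready(d), signed(b), small(d), stale(d), valid(b), visible(b), wooden(x)} — 20 facts.

20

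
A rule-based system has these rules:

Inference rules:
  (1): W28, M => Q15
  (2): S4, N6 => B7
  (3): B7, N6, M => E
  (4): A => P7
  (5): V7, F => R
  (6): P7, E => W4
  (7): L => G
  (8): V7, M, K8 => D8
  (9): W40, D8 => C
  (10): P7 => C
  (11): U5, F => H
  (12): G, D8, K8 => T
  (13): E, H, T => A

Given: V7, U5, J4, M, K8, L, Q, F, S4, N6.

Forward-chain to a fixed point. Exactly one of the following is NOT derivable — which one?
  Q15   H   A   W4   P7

Q15

[1] (2) [S4, N6 => B7]; (5) [V7, F => R]; (7) [L => G]; (8) [V7, M, K8 => D8]; (11) [U5, F => H]. ⇒ new: B7, R, G, D8, H.
[2] (3) [B7, N6, M => E]; (12) [G, D8, K8 => T]. ⇒ new: E, T.
[3] (13) [E, H, T => A]. ⇒ new: A.
[4] (4) [A => P7]. ⇒ new: P7.
[5] (6) [P7, E => W4]; (10) [P7 => C]. ⇒ new: W4, C.
Derived: W4 (round 5), P7 (round 4), H (round 1), A (round 3). Q15 never appears in any round.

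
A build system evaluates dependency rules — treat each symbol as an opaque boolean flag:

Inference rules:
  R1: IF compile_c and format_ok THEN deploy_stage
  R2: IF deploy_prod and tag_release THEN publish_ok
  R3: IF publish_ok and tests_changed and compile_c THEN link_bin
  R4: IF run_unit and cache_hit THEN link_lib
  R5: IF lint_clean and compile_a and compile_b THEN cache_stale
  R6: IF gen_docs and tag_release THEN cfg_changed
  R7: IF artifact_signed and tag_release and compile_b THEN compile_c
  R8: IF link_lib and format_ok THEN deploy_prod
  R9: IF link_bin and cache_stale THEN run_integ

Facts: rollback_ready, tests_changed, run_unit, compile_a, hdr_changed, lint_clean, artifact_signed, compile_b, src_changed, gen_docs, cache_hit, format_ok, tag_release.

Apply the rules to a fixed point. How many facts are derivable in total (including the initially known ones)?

Round 1: R4 [IF run_unit and cache_hit THEN link_lib]; R5 [IF lint_clean and compile_a and compile_b THEN cache_stale]; R6 [IF gen_docs and tag_release THEN cfg_changed]; R7 [IF artifact_signed and tag_release and compile_b THEN compile_c]. New: link_lib, cache_stale, cfg_changed, compile_c.
Round 2: R1 [IF compile_c and format_ok THEN deploy_stage]; R8 [IF link_lib and format_ok THEN deploy_prod]. New: deploy_stage, deploy_prod.
Round 3: R2 [IF deploy_prod and tag_release THEN publish_ok]. New: publish_ok.
Round 4: R3 [IF publish_ok and tests_changed and compile_c THEN link_bin]. New: link_bin.
Round 5: R9 [IF link_bin and cache_stale THEN run_integ]. New: run_integ.
Closure: {artifact_signed, cache_hit, cache_stale, cfg_changed, compile_a, compile_b, compile_c, deploy_prod, deploy_stage, format_ok, gen_docs, hdr_changed, link_bin, link_lib, lint_clean, publish_ok, rollback_ready, run_integ, run_unit, src_changed, tag_release, tests_changed} — 22 facts.

22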